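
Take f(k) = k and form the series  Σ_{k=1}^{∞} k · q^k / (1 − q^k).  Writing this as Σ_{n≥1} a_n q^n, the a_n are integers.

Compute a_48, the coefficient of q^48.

a_48 = 124

q^48  k|48↦f(k): 1:1 2:2 3:3 4:4 6:6 8:8 12:12 16:16 24:24 48:48  a_48=124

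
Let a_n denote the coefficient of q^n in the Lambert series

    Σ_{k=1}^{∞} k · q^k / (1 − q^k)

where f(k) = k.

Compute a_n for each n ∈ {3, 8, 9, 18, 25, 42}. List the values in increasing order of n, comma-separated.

[q^3] f(3)=3,f(1)=1 ⇒ 4
[q^8] f(1)=1,f(2)=2,f(4)=4,f(8)=8 ⇒ 15
d|9:{1,3,9}  Σf=1+3+9=13
n=18: 18·1 9·2 6·3 3·6 2·9 1·18  f→[18+9+6+3+2+1]=39
d|25:{25,5,1}  Σf=25+5+1=31
q^42  k|42↦f(k): 42:42 21:21 14:14 7:7 6:6 3:3 2:2 1:1  a_42=96

4, 15, 13, 39, 31, 96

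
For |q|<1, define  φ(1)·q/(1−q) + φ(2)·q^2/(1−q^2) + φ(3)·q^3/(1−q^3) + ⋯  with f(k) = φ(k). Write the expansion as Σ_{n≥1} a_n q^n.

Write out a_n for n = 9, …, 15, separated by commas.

[q^9] φ(9)=6,φ(3)=2,φ(1)=1 ⇒ 9
q^10  k|10↦φ(k): 1:1 2:1 5:4 10:4  a_10=10
d|11:{1,11}  Σφ=1+10=11
[q^12] φ(12)=4,φ(6)=2,φ(4)=2,φ(3)=2,φ(2)=1,φ(1)=1 ⇒ 12
[q^13] φ(1)=1,φ(13)=12 ⇒ 13
[q^14] φ(14)=6,φ(7)=6,φ(2)=1,φ(1)=1 ⇒ 14
[q^15] φ(15)=8,φ(5)=4,φ(3)=2,φ(1)=1 ⇒ 15

9, 10, 11, 12, 13, 14, 15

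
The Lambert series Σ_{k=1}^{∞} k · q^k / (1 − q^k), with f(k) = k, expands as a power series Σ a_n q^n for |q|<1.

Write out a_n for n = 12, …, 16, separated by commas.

n=12: 1·12 2·6 3·4 4·3 6·2 12·1  f→[1+2+3+4+6+12]=28
n=13: 13·1 1·13  f→[13+1]=14
d|14:{14,7,2,1}  Σf=14+7+2+1=24
d|15:{1,3,5,15}  Σf=1+3+5+15=24
d|16:{1,2,4,8,16}  Σf=1+2+4+8+16=31

28, 14, 24, 24, 31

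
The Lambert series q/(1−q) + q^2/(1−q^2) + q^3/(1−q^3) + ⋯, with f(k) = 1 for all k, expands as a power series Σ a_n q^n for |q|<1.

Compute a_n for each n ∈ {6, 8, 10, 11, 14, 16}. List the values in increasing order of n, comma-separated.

4, 4, 4, 2, 4, 5

d|6:{1,2,3,6}  Σf=1+1+1+1=4
q^8  k|8↦f(k): 1:1 2:1 4:1 8:1  a_8=4
d|10:{1,2,5,10}  Σf=1+1+1+1=4
n=11: 11·1 1·11  f→[1+1]=2
q^14  k|14↦f(k): 14:1 7:1 2:1 1:1  a_14=4
[q^16] f(1)=1,f(2)=1,f(4)=1,f(8)=1,f(16)=1 ⇒ 5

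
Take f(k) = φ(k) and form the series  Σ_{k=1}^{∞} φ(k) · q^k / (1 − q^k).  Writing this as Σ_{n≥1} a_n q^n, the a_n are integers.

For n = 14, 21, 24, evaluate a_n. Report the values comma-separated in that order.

n=14: 1·14 2·7 7·2 14·1  φ→[1+1+6+6]=14
d|21:{21,7,3,1}  Σφ=12+6+2+1=21
q^24  k|24↦φ(k): 1:1 2:1 3:2 4:2 6:2 8:4 12:4 24:8  a_24=24

14, 21, 24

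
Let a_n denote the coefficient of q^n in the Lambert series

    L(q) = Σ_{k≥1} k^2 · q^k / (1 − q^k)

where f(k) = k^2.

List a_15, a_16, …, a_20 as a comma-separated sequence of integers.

n=15: 1·15 3·5 5·3 15·1  f→[1+9+25+225]=260
[q^16] f(1)=1,f(2)=4,f(4)=16,f(8)=64,f(16)=256 ⇒ 341
[q^17] f(1)=1,f(17)=289 ⇒ 290
[q^18] f(1)=1,f(2)=4,f(3)=9,f(6)=36,f(9)=81,f(18)=324 ⇒ 455
[q^19] f(19)=361,f(1)=1 ⇒ 362
n=20: 1·20 2·10 4·5 5·4 10·2 20·1  f→[1+4+16+25+100+400]=546

260, 341, 290, 455, 362, 546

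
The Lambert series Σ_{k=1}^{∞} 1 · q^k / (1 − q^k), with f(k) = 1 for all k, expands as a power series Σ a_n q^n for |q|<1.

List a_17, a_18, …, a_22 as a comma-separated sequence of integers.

2, 6, 2, 6, 4, 4

d|17:{1,17}  Σf=1+1=2
n=18: 1·18 2·9 3·6 6·3 9·2 18·1  f→[1+1+1+1+1+1]=6
d|19:{1,19}  Σf=1+1=2
q^20  k|20↦f(k): 1:1 2:1 4:1 5:1 10:1 20:1  a_20=6
q^21  k|21↦f(k): 21:1 7:1 3:1 1:1  a_21=4
n=22: 22·1 11·2 2·11 1·22  f→[1+1+1+1]=4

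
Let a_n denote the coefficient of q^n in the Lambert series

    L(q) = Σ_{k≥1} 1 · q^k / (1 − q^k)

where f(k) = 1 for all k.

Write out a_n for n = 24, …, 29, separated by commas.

8, 3, 4, 4, 6, 2

[q^24] f(24)=1,f(12)=1,f(8)=1,f(6)=1,f(4)=1,f(3)=1,f(2)=1,f(1)=1 ⇒ 8
d|25:{25,5,1}  Σf=1+1+1=3
q^26  k|26↦f(k): 26:1 13:1 2:1 1:1  a_26=4
[q^27] f(27)=1,f(9)=1,f(3)=1,f(1)=1 ⇒ 4
[q^28] f(28)=1,f(14)=1,f(7)=1,f(4)=1,f(2)=1,f(1)=1 ⇒ 6
n=29: 1·29 29·1  f→[1+1]=2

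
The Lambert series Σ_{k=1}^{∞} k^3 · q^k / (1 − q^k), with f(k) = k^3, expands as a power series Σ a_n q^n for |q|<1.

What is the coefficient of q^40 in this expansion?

a_40 = 73710

n=40: 1·40 2·20 4·10 5·8 8·5 10·4 20·2 40·1  f→[1+8+64+125+512+1000+8000+64000]=73710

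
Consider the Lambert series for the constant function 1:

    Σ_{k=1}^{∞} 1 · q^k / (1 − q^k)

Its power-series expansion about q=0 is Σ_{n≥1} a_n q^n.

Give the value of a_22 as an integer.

q^22  k|22↦f(k): 22:1 11:1 2:1 1:1  a_22=4

a_22 = 4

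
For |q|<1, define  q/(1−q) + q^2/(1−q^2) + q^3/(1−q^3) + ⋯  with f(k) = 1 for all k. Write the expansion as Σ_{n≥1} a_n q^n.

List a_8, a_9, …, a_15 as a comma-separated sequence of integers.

4, 3, 4, 2, 6, 2, 4, 4

q^8  k|8↦f(k): 1:1 2:1 4:1 8:1  a_8=4
d|9:{9,3,1}  Σf=1+1+1=3
q^10  k|10↦f(k): 10:1 5:1 2:1 1:1  a_10=4
n=11: 11·1 1·11  f→[1+1]=2
n=12: 12·1 6·2 4·3 3·4 2·6 1·12  f→[1+1+1+1+1+1]=6
n=13: 13·1 1·13  f→[1+1]=2
q^14  k|14↦f(k): 14:1 7:1 2:1 1:1  a_14=4
q^15  k|15↦f(k): 15:1 5:1 3:1 1:1  a_15=4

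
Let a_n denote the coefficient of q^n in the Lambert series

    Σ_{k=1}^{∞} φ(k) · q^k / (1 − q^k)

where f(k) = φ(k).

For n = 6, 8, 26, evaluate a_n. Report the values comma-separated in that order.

[q^6] φ(6)=2,φ(3)=2,φ(2)=1,φ(1)=1 ⇒ 6
d|8:{1,2,4,8}  Σφ=1+1+2+4=8
[q^26] φ(26)=12,φ(13)=12,φ(2)=1,φ(1)=1 ⇒ 26

6, 8, 26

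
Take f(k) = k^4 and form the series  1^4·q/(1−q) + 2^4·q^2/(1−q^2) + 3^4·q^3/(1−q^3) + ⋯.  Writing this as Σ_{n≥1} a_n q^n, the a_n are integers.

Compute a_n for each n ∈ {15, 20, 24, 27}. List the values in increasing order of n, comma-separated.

51332, 170898, 358258, 538084

n=15: 15·1 5·3 3·5 1·15  f→[50625+625+81+1]=51332
d|20:{20,10,5,4,2,1}  Σf=160000+10000+625+256+16+1=170898
d|24:{1,2,3,4,6,8,12,24}  Σf=1+16+81+256+1296+4096+20736+331776=358258
q^27  k|27↦f(k): 1:1 3:81 9:6561 27:531441  a_27=538084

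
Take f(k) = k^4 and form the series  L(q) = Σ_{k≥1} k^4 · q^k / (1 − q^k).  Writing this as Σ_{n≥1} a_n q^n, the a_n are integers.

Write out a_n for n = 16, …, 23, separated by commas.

d|16:{16,8,4,2,1}  Σf=65536+4096+256+16+1=69905
[q^17] f(1)=1,f(17)=83521 ⇒ 83522
n=18: 18·1 9·2 6·3 3·6 2·9 1·18  f→[104976+6561+1296+81+16+1]=112931
[q^19] f(1)=1,f(19)=130321 ⇒ 130322
[q^20] f(20)=160000,f(10)=10000,f(5)=625,f(4)=256,f(2)=16,f(1)=1 ⇒ 170898
d|21:{21,7,3,1}  Σf=194481+2401+81+1=196964
[q^22] f(1)=1,f(2)=16,f(11)=14641,f(22)=234256 ⇒ 248914
n=23: 23·1 1·23  f→[279841+1]=279842

69905, 83522, 112931, 130322, 170898, 196964, 248914, 279842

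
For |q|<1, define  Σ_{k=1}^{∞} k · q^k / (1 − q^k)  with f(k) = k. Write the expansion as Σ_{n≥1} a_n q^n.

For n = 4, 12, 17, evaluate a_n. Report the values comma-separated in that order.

7, 28, 18

q^4  k|4↦f(k): 1:1 2:2 4:4  a_4=7
[q^12] f(12)=12,f(6)=6,f(4)=4,f(3)=3,f(2)=2,f(1)=1 ⇒ 28
[q^17] f(1)=1,f(17)=17 ⇒ 18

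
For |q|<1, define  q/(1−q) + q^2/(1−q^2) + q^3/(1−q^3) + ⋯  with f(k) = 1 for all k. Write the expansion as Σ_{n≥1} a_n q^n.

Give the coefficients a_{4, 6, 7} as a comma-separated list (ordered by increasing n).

n=4: 4·1 2·2 1·4  f→[1+1+1]=3
n=6: 1·6 2·3 3·2 6·1  f→[1+1+1+1]=4
n=7: 7·1 1·7  f→[1+1]=2

3, 4, 2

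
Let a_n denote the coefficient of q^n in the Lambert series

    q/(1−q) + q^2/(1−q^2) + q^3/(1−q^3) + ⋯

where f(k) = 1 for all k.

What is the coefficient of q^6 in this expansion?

a_6 = 4

q^6  k|6↦f(k): 6:1 3:1 2:1 1:1  a_6=4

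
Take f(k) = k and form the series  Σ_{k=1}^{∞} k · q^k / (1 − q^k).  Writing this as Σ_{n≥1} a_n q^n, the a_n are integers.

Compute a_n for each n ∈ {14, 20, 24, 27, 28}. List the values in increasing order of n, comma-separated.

d|14:{14,7,2,1}  Σf=14+7+2+1=24
[q^20] f(20)=20,f(10)=10,f(5)=5,f(4)=4,f(2)=2,f(1)=1 ⇒ 42
n=24: 24·1 12·2 8·3 6·4 4·6 3·8 2·12 1·24  f→[24+12+8+6+4+3+2+1]=60
[q^27] f(1)=1,f(3)=3,f(9)=9,f(27)=27 ⇒ 40
[q^28] f(28)=28,f(14)=14,f(7)=7,f(4)=4,f(2)=2,f(1)=1 ⇒ 56

24, 42, 60, 40, 56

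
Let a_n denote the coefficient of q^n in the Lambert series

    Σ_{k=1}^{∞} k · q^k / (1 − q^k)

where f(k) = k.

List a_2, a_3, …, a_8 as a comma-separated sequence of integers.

3, 4, 7, 6, 12, 8, 15

d|2:{2,1}  Σf=2+1=3
[q^3] f(1)=1,f(3)=3 ⇒ 4
q^4  k|4↦f(k): 1:1 2:2 4:4  a_4=7
q^5  k|5↦f(k): 1:1 5:5  a_5=6
d|6:{1,2,3,6}  Σf=1+2+3+6=12
[q^7] f(1)=1,f(7)=7 ⇒ 8
q^8  k|8↦f(k): 1:1 2:2 4:4 8:8  a_8=15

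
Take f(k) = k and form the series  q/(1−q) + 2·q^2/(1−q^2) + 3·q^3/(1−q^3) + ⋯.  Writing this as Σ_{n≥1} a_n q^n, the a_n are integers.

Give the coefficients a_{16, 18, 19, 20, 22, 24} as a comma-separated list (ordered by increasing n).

31, 39, 20, 42, 36, 60

d|16:{1,2,4,8,16}  Σf=1+2+4+8+16=31
d|18:{1,2,3,6,9,18}  Σf=1+2+3+6+9+18=39
n=19: 19·1 1·19  f→[19+1]=20
d|20:{1,2,4,5,10,20}  Σf=1+2+4+5+10+20=42
q^22  k|22↦f(k): 1:1 2:2 11:11 22:22  a_22=36
[q^24] f(1)=1,f(2)=2,f(3)=3,f(4)=4,f(6)=6,f(8)=8,f(12)=12,f(24)=24 ⇒ 60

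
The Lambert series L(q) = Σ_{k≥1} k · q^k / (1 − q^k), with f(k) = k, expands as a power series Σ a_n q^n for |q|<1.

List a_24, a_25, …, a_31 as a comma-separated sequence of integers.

[q^24] f(1)=1,f(2)=2,f(3)=3,f(4)=4,f(6)=6,f(8)=8,f(12)=12,f(24)=24 ⇒ 60
d|25:{25,5,1}  Σf=25+5+1=31
[q^26] f(26)=26,f(13)=13,f(2)=2,f(1)=1 ⇒ 42
q^27  k|27↦f(k): 27:27 9:9 3:3 1:1  a_27=40
q^28  k|28↦f(k): 28:28 14:14 7:7 4:4 2:2 1:1  a_28=56
n=29: 29·1 1·29  f→[29+1]=30
d|30:{1,2,3,5,6,10,15,30}  Σf=1+2+3+5+6+10+15+30=72
d|31:{1,31}  Σf=1+31=32

60, 31, 42, 40, 56, 30, 72, 32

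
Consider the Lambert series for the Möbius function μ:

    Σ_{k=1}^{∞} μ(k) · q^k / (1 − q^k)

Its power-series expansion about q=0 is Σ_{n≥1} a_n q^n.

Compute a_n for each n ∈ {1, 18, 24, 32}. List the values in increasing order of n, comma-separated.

1, 0, 0, 0

n=1: 1·1  μ→[1]=1
d|18:{1,2,3,6,9,18}  Σμ=1+(-1)+(-1)+1+0+0=0
[q^24] μ(24)=0,μ(12)=0,μ(8)=0,μ(6)=1,μ(4)=0,μ(3)=-1,μ(2)=-1,μ(1)=1 ⇒ 0
[q^32] μ(1)=1,μ(2)=-1,μ(4)=0,μ(8)=0,μ(16)=0,μ(32)=0 ⇒ 0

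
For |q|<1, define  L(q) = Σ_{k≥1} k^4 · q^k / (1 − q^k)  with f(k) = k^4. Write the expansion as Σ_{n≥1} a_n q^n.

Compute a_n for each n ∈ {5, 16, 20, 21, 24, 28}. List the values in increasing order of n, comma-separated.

d|5:{5,1}  Σf=625+1=626
d|16:{1,2,4,8,16}  Σf=1+16+256+4096+65536=69905
n=20: 20·1 10·2 5·4 4·5 2·10 1·20  f→[160000+10000+625+256+16+1]=170898
[q^21] f(21)=194481,f(7)=2401,f(3)=81,f(1)=1 ⇒ 196964
n=24: 1·24 2·12 3·8 4·6 6·4 8·3 12·2 24·1  f→[1+16+81+256+1296+4096+20736+331776]=358258
q^28  k|28↦f(k): 28:614656 14:38416 7:2401 4:256 2:16 1:1  a_28=655746

626, 69905, 170898, 196964, 358258, 655746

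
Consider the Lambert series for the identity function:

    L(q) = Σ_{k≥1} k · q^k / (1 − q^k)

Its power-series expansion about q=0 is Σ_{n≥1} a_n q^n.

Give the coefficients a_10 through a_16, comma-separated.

18, 12, 28, 14, 24, 24, 31

[q^10] f(10)=10,f(5)=5,f(2)=2,f(1)=1 ⇒ 18
n=11: 1·11 11·1  f→[1+11]=12
d|12:{12,6,4,3,2,1}  Σf=12+6+4+3+2+1=28
n=13: 13·1 1·13  f→[13+1]=14
[q^14] f(14)=14,f(7)=7,f(2)=2,f(1)=1 ⇒ 24
d|15:{15,5,3,1}  Σf=15+5+3+1=24
d|16:{16,8,4,2,1}  Σf=16+8+4+2+1=31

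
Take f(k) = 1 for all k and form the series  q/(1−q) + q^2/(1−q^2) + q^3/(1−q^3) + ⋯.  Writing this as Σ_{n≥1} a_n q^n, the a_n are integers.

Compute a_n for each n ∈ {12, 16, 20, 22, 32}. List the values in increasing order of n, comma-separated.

n=12: 1·12 2·6 3·4 4·3 6·2 12·1  f→[1+1+1+1+1+1]=6
d|16:{1,2,4,8,16}  Σf=1+1+1+1+1=5
d|20:{20,10,5,4,2,1}  Σf=1+1+1+1+1+1=6
d|22:{22,11,2,1}  Σf=1+1+1+1=4
n=32: 32·1 16·2 8·4 4·8 2·16 1·32  f→[1+1+1+1+1+1]=6

6, 5, 6, 4, 6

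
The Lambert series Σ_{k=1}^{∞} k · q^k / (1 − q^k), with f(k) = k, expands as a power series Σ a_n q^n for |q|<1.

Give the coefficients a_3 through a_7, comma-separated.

q^3  k|3↦f(k): 3:3 1:1  a_3=4
n=4: 1·4 2·2 4·1  f→[1+2+4]=7
n=5: 5·1 1·5  f→[5+1]=6
d|6:{1,2,3,6}  Σf=1+2+3+6=12
q^7  k|7↦f(k): 7:7 1:1  a_7=8

4, 7, 6, 12, 8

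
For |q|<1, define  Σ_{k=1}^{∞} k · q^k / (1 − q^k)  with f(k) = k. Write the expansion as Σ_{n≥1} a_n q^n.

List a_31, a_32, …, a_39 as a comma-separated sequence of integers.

32, 63, 48, 54, 48, 91, 38, 60, 56

q^31  k|31↦f(k): 1:1 31:31  a_31=32
n=32: 1·32 2·16 4·8 8·4 16·2 32·1  f→[1+2+4+8+16+32]=63
d|33:{33,11,3,1}  Σf=33+11+3+1=48
q^34  k|34↦f(k): 1:1 2:2 17:17 34:34  a_34=54
[q^35] f(1)=1,f(5)=5,f(7)=7,f(35)=35 ⇒ 48
d|36:{1,2,3,4,6,9,12,18,36}  Σf=1+2+3+4+6+9+12+18+36=91
q^37  k|37↦f(k): 37:37 1:1  a_37=38
n=38: 1·38 2·19 19·2 38·1  f→[1+2+19+38]=60
q^39  k|39↦f(k): 1:1 3:3 13:13 39:39  a_39=56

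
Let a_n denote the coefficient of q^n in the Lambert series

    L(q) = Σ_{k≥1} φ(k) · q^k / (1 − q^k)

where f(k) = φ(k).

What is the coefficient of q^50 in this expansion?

q^50  k|50↦φ(k): 50:20 25:20 10:4 5:4 2:1 1:1  a_50=50

a_50 = 50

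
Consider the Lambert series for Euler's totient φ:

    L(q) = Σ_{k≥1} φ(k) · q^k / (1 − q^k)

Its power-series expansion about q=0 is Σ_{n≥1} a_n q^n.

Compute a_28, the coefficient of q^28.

q^28  k|28↦φ(k): 28:12 14:6 7:6 4:2 2:1 1:1  a_28=28

a_28 = 28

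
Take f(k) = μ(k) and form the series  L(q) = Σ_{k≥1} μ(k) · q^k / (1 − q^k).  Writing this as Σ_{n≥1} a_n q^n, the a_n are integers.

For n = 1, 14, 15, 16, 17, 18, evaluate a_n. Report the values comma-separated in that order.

d|1:{1}  Σμ=1=1
d|14:{14,7,2,1}  Σμ=1+(-1)+(-1)+1=0
[q^15] μ(15)=1,μ(5)=-1,μ(3)=-1,μ(1)=1 ⇒ 0
n=16: 16·1 8·2 4·4 2·8 1·16  μ→[0+0+0+(-1)+1]=0
d|17:{1,17}  Σμ=1+(-1)=0
[q^18] μ(18)=0,μ(9)=0,μ(6)=1,μ(3)=-1,μ(2)=-1,μ(1)=1 ⇒ 0

1, 0, 0, 0, 0, 0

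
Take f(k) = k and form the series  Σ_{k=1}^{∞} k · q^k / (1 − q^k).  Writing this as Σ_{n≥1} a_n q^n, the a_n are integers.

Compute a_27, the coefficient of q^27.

[q^27] f(1)=1,f(3)=3,f(9)=9,f(27)=27 ⇒ 40

a_27 = 40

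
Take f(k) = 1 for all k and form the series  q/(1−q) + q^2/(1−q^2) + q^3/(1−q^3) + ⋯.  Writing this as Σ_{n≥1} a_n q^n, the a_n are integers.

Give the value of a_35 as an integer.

[q^35] f(1)=1,f(5)=1,f(7)=1,f(35)=1 ⇒ 4

a_35 = 4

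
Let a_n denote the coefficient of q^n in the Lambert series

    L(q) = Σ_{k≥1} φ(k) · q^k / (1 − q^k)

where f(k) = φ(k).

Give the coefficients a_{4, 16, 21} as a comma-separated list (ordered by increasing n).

q^4  k|4↦φ(k): 4:2 2:1 1:1  a_4=4
q^16  k|16↦φ(k): 16:8 8:4 4:2 2:1 1:1  a_16=16
n=21: 21·1 7·3 3·7 1·21  φ→[12+6+2+1]=21

4, 16, 21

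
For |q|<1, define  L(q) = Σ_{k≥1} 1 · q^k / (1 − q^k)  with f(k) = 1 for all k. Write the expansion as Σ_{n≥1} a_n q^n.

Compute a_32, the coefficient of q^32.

q^32  k|32↦f(k): 1:1 2:1 4:1 8:1 16:1 32:1  a_32=6

a_32 = 6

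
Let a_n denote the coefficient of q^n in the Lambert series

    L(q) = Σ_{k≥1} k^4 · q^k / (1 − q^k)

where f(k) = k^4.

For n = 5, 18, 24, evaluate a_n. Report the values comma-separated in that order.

d|5:{5,1}  Σf=625+1=626
q^18  k|18↦f(k): 18:104976 9:6561 6:1296 3:81 2:16 1:1  a_18=112931
q^24  k|24↦f(k): 1:1 2:16 3:81 4:256 6:1296 8:4096 12:20736 24:331776  a_24=358258

626, 112931, 358258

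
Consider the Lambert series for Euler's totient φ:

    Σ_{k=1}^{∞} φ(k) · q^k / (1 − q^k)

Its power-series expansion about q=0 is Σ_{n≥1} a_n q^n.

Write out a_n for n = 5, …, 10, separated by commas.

d|5:{5,1}  Σφ=4+1=5
d|6:{1,2,3,6}  Σφ=1+1+2+2=6
n=7: 7·1 1·7  φ→[6+1]=7
n=8: 8·1 4·2 2·4 1·8  φ→[4+2+1+1]=8
[q^9] φ(9)=6,φ(3)=2,φ(1)=1 ⇒ 9
[q^10] φ(10)=4,φ(5)=4,φ(2)=1,φ(1)=1 ⇒ 10

5, 6, 7, 8, 9, 10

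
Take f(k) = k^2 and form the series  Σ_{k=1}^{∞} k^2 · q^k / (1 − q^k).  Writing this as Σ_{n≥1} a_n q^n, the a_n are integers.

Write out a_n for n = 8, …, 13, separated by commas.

85, 91, 130, 122, 210, 170

[q^8] f(8)=64,f(4)=16,f(2)=4,f(1)=1 ⇒ 85
d|9:{9,3,1}  Σf=81+9+1=91
n=10: 10·1 5·2 2·5 1·10  f→[100+25+4+1]=130
[q^11] f(11)=121,f(1)=1 ⇒ 122
d|12:{1,2,3,4,6,12}  Σf=1+4+9+16+36+144=210
n=13: 13·1 1·13  f→[169+1]=170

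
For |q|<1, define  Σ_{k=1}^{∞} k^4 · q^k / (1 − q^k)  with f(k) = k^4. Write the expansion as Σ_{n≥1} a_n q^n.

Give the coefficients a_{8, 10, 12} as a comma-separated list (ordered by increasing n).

n=8: 8·1 4·2 2·4 1·8  f→[4096+256+16+1]=4369
q^10  k|10↦f(k): 10:10000 5:625 2:16 1:1  a_10=10642
q^12  k|12↦f(k): 1:1 2:16 3:81 4:256 6:1296 12:20736  a_12=22386

4369, 10642, 22386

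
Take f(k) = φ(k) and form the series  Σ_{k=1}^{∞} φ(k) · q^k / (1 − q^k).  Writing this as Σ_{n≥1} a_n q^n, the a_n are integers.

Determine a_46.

n=46: 1·46 2·23 23·2 46·1  φ→[1+1+22+22]=46

a_46 = 46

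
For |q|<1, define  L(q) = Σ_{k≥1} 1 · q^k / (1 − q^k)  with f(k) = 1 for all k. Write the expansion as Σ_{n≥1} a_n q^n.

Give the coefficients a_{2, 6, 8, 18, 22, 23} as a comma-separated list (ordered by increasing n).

2, 4, 4, 6, 4, 2

[q^2] f(1)=1,f(2)=1 ⇒ 2
n=6: 1·6 2·3 3·2 6·1  f→[1+1+1+1]=4
q^8  k|8↦f(k): 1:1 2:1 4:1 8:1  a_8=4
q^18  k|18↦f(k): 1:1 2:1 3:1 6:1 9:1 18:1  a_18=6
d|22:{1,2,11,22}  Σf=1+1+1+1=4
d|23:{1,23}  Σf=1+1=2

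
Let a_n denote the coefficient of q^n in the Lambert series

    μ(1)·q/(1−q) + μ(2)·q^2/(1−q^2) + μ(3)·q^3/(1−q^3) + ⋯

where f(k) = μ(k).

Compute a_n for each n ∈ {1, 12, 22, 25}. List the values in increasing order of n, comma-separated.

1, 0, 0, 0

n=1: 1·1  μ→[1]=1
d|12:{12,6,4,3,2,1}  Σμ=0+1+0+(-1)+(-1)+1=0
[q^22] μ(1)=1,μ(2)=-1,μ(11)=-1,μ(22)=1 ⇒ 0
n=25: 1·25 5·5 25·1  μ→[1+(-1)+0]=0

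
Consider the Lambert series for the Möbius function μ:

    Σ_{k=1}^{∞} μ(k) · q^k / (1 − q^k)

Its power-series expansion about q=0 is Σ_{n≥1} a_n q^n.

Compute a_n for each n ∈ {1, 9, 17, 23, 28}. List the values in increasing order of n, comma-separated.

[q^1] μ(1)=1 ⇒ 1
d|9:{9,3,1}  Σμ=0+(-1)+1=0
q^17  k|17↦μ(k): 1:1 17:-1  a_17=0
n=23: 1·23 23·1  μ→[1+(-1)]=0
[q^28] μ(28)=0,μ(14)=1,μ(7)=-1,μ(4)=0,μ(2)=-1,μ(1)=1 ⇒ 0

1, 0, 0, 0, 0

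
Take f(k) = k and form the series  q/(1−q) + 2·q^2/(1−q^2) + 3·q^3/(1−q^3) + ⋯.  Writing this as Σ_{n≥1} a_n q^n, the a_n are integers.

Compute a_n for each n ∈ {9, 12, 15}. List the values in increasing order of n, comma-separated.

13, 28, 24

d|9:{9,3,1}  Σf=9+3+1=13
d|12:{12,6,4,3,2,1}  Σf=12+6+4+3+2+1=28
q^15  k|15↦f(k): 15:15 5:5 3:3 1:1  a_15=24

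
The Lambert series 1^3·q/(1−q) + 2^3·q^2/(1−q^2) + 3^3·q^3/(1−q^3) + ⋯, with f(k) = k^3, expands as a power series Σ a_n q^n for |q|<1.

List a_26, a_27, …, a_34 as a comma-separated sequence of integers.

q^26  k|26↦f(k): 26:17576 13:2197 2:8 1:1  a_26=19782
d|27:{1,3,9,27}  Σf=1+27+729+19683=20440
d|28:{28,14,7,4,2,1}  Σf=21952+2744+343+64+8+1=25112
[q^29] f(1)=1,f(29)=24389 ⇒ 24390
q^30  k|30↦f(k): 30:27000 15:3375 10:1000 6:216 5:125 3:27 2:8 1:1  a_30=31752
d|31:{1,31}  Σf=1+29791=29792
q^32  k|32↦f(k): 32:32768 16:4096 8:512 4:64 2:8 1:1  a_32=37449
q^33  k|33↦f(k): 1:1 3:27 11:1331 33:35937  a_33=37296
n=34: 1·34 2·17 17·2 34·1  f→[1+8+4913+39304]=44226

19782, 20440, 25112, 24390, 31752, 29792, 37449, 37296, 44226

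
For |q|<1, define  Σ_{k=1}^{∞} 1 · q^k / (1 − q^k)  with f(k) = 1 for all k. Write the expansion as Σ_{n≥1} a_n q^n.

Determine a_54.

a_54 = 8

n=54: 54·1 27·2 18·3 9·6 6·9 3·18 2·27 1·54  f→[1+1+1+1+1+1+1+1]=8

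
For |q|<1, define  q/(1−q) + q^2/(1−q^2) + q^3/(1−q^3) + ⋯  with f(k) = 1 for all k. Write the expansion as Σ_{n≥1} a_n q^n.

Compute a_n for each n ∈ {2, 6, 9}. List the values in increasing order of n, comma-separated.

2, 4, 3

n=2: 2·1 1·2  f→[1+1]=2
d|6:{1,2,3,6}  Σf=1+1+1+1=4
n=9: 9·1 3·3 1·9  f→[1+1+1]=3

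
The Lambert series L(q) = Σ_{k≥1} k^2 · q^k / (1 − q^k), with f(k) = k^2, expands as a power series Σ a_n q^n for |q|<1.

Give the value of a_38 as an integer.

a_38 = 1810

n=38: 38·1 19·2 2·19 1·38  f→[1444+361+4+1]=1810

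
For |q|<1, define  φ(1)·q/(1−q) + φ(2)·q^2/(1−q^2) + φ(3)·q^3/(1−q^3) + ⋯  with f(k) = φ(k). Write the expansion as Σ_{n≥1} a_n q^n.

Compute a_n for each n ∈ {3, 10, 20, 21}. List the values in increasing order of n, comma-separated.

q^3  k|3↦φ(k): 3:2 1:1  a_3=3
q^10  k|10↦φ(k): 10:4 5:4 2:1 1:1  a_10=10
q^20  k|20↦φ(k): 1:1 2:1 4:2 5:4 10:4 20:8  a_20=20
n=21: 21·1 7·3 3·7 1·21  φ→[12+6+2+1]=21

3, 10, 20, 21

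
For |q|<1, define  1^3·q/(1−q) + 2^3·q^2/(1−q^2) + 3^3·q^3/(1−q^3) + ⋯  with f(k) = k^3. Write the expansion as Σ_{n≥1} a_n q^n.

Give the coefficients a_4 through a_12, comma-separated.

q^4  k|4↦f(k): 4:64 2:8 1:1  a_4=73
[q^5] f(1)=1,f(5)=125 ⇒ 126
[q^6] f(6)=216,f(3)=27,f(2)=8,f(1)=1 ⇒ 252
n=7: 7·1 1·7  f→[343+1]=344
q^8  k|8↦f(k): 1:1 2:8 4:64 8:512  a_8=585
[q^9] f(1)=1,f(3)=27,f(9)=729 ⇒ 757
q^10  k|10↦f(k): 1:1 2:8 5:125 10:1000  a_10=1134
d|11:{11,1}  Σf=1331+1=1332
d|12:{1,2,3,4,6,12}  Σf=1+8+27+64+216+1728=2044

73, 126, 252, 344, 585, 757, 1134, 1332, 2044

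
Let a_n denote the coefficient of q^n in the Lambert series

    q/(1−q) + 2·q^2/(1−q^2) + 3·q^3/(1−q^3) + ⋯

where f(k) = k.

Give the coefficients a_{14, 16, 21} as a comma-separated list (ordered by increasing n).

24, 31, 32

n=14: 1·14 2·7 7·2 14·1  f→[1+2+7+14]=24
d|16:{16,8,4,2,1}  Σf=16+8+4+2+1=31
[q^21] f(1)=1,f(3)=3,f(7)=7,f(21)=21 ⇒ 32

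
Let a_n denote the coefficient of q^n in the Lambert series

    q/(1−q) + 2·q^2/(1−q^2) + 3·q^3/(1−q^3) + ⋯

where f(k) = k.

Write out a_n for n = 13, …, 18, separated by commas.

14, 24, 24, 31, 18, 39

[q^13] f(13)=13,f(1)=1 ⇒ 14
q^14  k|14↦f(k): 14:14 7:7 2:2 1:1  a_14=24
[q^15] f(1)=1,f(3)=3,f(5)=5,f(15)=15 ⇒ 24
d|16:{16,8,4,2,1}  Σf=16+8+4+2+1=31
q^17  k|17↦f(k): 17:17 1:1  a_17=18
q^18  k|18↦f(k): 18:18 9:9 6:6 3:3 2:2 1:1  a_18=39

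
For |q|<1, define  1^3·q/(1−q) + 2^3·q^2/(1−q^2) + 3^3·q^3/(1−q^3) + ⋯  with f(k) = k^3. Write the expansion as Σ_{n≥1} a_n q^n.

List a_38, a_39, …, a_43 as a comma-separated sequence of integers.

61740, 61544, 73710, 68922, 86688, 79508

q^38  k|38↦f(k): 1:1 2:8 19:6859 38:54872  a_38=61740
n=39: 1·39 3·13 13·3 39·1  f→[1+27+2197+59319]=61544
q^40  k|40↦f(k): 40:64000 20:8000 10:1000 8:512 5:125 4:64 2:8 1:1  a_40=73710
d|41:{1,41}  Σf=1+68921=68922
[q^42] f(42)=74088,f(21)=9261,f(14)=2744,f(7)=343,f(6)=216,f(3)=27,f(2)=8,f(1)=1 ⇒ 86688
[q^43] f(1)=1,f(43)=79507 ⇒ 79508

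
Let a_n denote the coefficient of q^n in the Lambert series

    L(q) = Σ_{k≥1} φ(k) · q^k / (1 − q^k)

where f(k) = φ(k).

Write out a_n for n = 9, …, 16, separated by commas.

q^9  k|9↦φ(k): 1:1 3:2 9:6  a_9=9
[q^10] φ(10)=4,φ(5)=4,φ(2)=1,φ(1)=1 ⇒ 10
n=11: 11·1 1·11  φ→[10+1]=11
n=12: 12·1 6·2 4·3 3·4 2·6 1·12  φ→[4+2+2+2+1+1]=12
q^13  k|13↦φ(k): 1:1 13:12  a_13=13
[q^14] φ(1)=1,φ(2)=1,φ(7)=6,φ(14)=6 ⇒ 14
q^15  k|15↦φ(k): 15:8 5:4 3:2 1:1  a_15=15
q^16  k|16↦φ(k): 1:1 2:1 4:2 8:4 16:8  a_16=16

9, 10, 11, 12, 13, 14, 15, 16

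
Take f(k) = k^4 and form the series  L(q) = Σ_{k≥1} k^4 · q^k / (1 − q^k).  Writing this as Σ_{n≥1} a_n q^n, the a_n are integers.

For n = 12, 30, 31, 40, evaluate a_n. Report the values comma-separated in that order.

d|12:{1,2,3,4,6,12}  Σf=1+16+81+256+1296+20736=22386
n=30: 1·30 2·15 3·10 5·6 6·5 10·3 15·2 30·1  f→[1+16+81+625+1296+10000+50625+810000]=872644
[q^31] f(31)=923521,f(1)=1 ⇒ 923522
q^40  k|40↦f(k): 40:2560000 20:160000 10:10000 8:4096 5:625 4:256 2:16 1:1  a_40=2734994

22386, 872644, 923522, 2734994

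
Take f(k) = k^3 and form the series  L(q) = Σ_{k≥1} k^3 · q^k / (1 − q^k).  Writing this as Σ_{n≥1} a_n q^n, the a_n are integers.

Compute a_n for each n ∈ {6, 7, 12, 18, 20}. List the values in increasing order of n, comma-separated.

n=6: 6·1 3·2 2·3 1·6  f→[216+27+8+1]=252
[q^7] f(1)=1,f(7)=343 ⇒ 344
[q^12] f(1)=1,f(2)=8,f(3)=27,f(4)=64,f(6)=216,f(12)=1728 ⇒ 2044
q^18  k|18↦f(k): 18:5832 9:729 6:216 3:27 2:8 1:1  a_18=6813
q^20  k|20↦f(k): 1:1 2:8 4:64 5:125 10:1000 20:8000  a_20=9198

252, 344, 2044, 6813, 9198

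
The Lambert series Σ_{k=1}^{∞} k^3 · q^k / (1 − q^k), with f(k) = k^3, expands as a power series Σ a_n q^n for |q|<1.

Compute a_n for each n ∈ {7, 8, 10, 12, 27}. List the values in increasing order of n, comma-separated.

n=7: 1·7 7·1  f→[1+343]=344
d|8:{8,4,2,1}  Σf=512+64+8+1=585
[q^10] f(1)=1,f(2)=8,f(5)=125,f(10)=1000 ⇒ 1134
[q^12] f(12)=1728,f(6)=216,f(4)=64,f(3)=27,f(2)=8,f(1)=1 ⇒ 2044
q^27  k|27↦f(k): 27:19683 9:729 3:27 1:1  a_27=20440

344, 585, 1134, 2044, 20440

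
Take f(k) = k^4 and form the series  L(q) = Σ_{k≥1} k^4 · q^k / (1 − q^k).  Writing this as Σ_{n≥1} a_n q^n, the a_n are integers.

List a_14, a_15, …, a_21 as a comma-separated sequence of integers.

40834, 51332, 69905, 83522, 112931, 130322, 170898, 196964

n=14: 1·14 2·7 7·2 14·1  f→[1+16+2401+38416]=40834
d|15:{15,5,3,1}  Σf=50625+625+81+1=51332
[q^16] f(1)=1,f(2)=16,f(4)=256,f(8)=4096,f(16)=65536 ⇒ 69905
[q^17] f(1)=1,f(17)=83521 ⇒ 83522
n=18: 1·18 2·9 3·6 6·3 9·2 18·1  f→[1+16+81+1296+6561+104976]=112931
n=19: 1·19 19·1  f→[1+130321]=130322
n=20: 20·1 10·2 5·4 4·5 2·10 1·20  f→[160000+10000+625+256+16+1]=170898
[q^21] f(21)=194481,f(7)=2401,f(3)=81,f(1)=1 ⇒ 196964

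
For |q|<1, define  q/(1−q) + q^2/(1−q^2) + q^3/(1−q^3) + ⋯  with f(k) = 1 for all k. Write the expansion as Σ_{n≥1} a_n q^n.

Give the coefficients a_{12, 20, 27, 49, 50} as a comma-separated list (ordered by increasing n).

d|12:{1,2,3,4,6,12}  Σf=1+1+1+1+1+1=6
n=20: 20·1 10·2 5·4 4·5 2·10 1·20  f→[1+1+1+1+1+1]=6
q^27  k|27↦f(k): 27:1 9:1 3:1 1:1  a_27=4
d|49:{49,7,1}  Σf=1+1+1=3
n=50: 1·50 2·25 5·10 10·5 25·2 50·1  f→[1+1+1+1+1+1]=6

6, 6, 4, 3, 6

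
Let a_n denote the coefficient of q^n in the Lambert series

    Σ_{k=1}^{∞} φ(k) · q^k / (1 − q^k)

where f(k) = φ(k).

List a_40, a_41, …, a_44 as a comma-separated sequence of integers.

[q^40] φ(1)=1,φ(2)=1,φ(4)=2,φ(5)=4,φ(8)=4,φ(10)=4,φ(20)=8,φ(40)=16 ⇒ 40
[q^41] φ(41)=40,φ(1)=1 ⇒ 41
d|42:{1,2,3,6,7,14,21,42}  Σφ=1+1+2+2+6+6+12+12=42
q^43  k|43↦φ(k): 43:42 1:1  a_43=43
d|44:{44,22,11,4,2,1}  Σφ=20+10+10+2+1+1=44

40, 41, 42, 43, 44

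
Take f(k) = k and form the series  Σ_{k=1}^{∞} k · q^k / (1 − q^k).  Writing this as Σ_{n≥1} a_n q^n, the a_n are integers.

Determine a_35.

n=35: 35·1 7·5 5·7 1·35  f→[35+7+5+1]=48

a_35 = 48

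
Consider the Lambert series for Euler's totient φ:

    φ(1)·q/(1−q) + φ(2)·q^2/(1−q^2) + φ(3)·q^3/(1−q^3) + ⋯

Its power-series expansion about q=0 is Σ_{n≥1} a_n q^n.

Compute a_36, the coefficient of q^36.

[q^36] φ(36)=12,φ(18)=6,φ(12)=4,φ(9)=6,φ(6)=2,φ(4)=2,φ(3)=2,φ(2)=1,φ(1)=1 ⇒ 36

a_36 = 36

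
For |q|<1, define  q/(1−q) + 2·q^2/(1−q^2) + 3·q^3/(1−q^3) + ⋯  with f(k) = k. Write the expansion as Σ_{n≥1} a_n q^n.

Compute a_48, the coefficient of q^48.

a_48 = 124

[q^48] f(48)=48,f(24)=24,f(16)=16,f(12)=12,f(8)=8,f(6)=6,f(4)=4,f(3)=3,f(2)=2,f(1)=1 ⇒ 124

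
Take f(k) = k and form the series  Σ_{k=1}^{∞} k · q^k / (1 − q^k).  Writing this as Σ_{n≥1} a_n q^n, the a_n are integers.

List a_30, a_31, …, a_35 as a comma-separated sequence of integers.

d|30:{30,15,10,6,5,3,2,1}  Σf=30+15+10+6+5+3+2+1=72
d|31:{31,1}  Σf=31+1=32
n=32: 1·32 2·16 4·8 8·4 16·2 32·1  f→[1+2+4+8+16+32]=63
d|33:{1,3,11,33}  Σf=1+3+11+33=48
d|34:{34,17,2,1}  Σf=34+17+2+1=54
[q^35] f(1)=1,f(5)=5,f(7)=7,f(35)=35 ⇒ 48

72, 32, 63, 48, 54, 48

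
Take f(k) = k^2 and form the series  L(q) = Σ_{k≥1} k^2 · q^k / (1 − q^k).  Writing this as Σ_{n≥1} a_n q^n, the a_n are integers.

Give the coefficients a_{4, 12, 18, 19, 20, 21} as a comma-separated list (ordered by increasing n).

21, 210, 455, 362, 546, 500

q^4  k|4↦f(k): 1:1 2:4 4:16  a_4=21
d|12:{12,6,4,3,2,1}  Σf=144+36+16+9+4+1=210
[q^18] f(18)=324,f(9)=81,f(6)=36,f(3)=9,f(2)=4,f(1)=1 ⇒ 455
q^19  k|19↦f(k): 1:1 19:361  a_19=362
d|20:{1,2,4,5,10,20}  Σf=1+4+16+25+100+400=546
[q^21] f(21)=441,f(7)=49,f(3)=9,f(1)=1 ⇒ 500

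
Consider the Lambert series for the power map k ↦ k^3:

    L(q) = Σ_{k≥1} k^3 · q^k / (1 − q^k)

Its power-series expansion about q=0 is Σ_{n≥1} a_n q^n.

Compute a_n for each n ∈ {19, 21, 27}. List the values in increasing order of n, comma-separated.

6860, 9632, 20440

n=19: 19·1 1·19  f→[6859+1]=6860
[q^21] f(1)=1,f(3)=27,f(7)=343,f(21)=9261 ⇒ 9632
[q^27] f(27)=19683,f(9)=729,f(3)=27,f(1)=1 ⇒ 20440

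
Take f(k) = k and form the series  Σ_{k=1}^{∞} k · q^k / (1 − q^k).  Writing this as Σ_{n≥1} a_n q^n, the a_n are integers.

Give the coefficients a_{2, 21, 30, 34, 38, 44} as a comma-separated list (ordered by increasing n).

n=2: 2·1 1·2  f→[2+1]=3
n=21: 1·21 3·7 7·3 21·1  f→[1+3+7+21]=32
n=30: 1·30 2·15 3·10 5·6 6·5 10·3 15·2 30·1  f→[1+2+3+5+6+10+15+30]=72
q^34  k|34↦f(k): 1:1 2:2 17:17 34:34  a_34=54
[q^38] f(1)=1,f(2)=2,f(19)=19,f(38)=38 ⇒ 60
n=44: 1·44 2·22 4·11 11·4 22·2 44·1  f→[1+2+4+11+22+44]=84

3, 32, 72, 54, 60, 84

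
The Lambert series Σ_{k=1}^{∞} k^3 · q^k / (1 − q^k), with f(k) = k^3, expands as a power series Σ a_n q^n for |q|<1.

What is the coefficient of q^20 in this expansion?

a_20 = 9198

n=20: 20·1 10·2 5·4 4·5 2·10 1·20  f→[8000+1000+125+64+8+1]=9198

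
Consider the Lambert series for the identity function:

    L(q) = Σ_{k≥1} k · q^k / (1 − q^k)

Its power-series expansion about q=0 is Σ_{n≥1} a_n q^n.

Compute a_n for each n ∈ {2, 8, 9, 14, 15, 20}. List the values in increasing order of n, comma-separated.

q^2  k|2↦f(k): 2:2 1:1  a_2=3
d|8:{8,4,2,1}  Σf=8+4+2+1=15
q^9  k|9↦f(k): 1:1 3:3 9:9  a_9=13
q^14  k|14↦f(k): 14:14 7:7 2:2 1:1  a_14=24
q^15  k|15↦f(k): 1:1 3:3 5:5 15:15  a_15=24
q^20  k|20↦f(k): 20:20 10:10 5:5 4:4 2:2 1:1  a_20=42

3, 15, 13, 24, 24, 42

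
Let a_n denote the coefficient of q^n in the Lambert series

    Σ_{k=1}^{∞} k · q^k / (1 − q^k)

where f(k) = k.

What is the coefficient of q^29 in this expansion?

[q^29] f(1)=1,f(29)=29 ⇒ 30

a_29 = 30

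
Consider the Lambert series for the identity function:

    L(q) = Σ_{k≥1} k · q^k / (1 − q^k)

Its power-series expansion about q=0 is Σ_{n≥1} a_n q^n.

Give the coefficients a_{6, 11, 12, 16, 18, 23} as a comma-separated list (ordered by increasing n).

12, 12, 28, 31, 39, 24

n=6: 1·6 2·3 3·2 6·1  f→[1+2+3+6]=12
d|11:{11,1}  Σf=11+1=12
q^12  k|12↦f(k): 12:12 6:6 4:4 3:3 2:2 1:1  a_12=28
d|16:{1,2,4,8,16}  Σf=1+2+4+8+16=31
d|18:{1,2,3,6,9,18}  Σf=1+2+3+6+9+18=39
q^23  k|23↦f(k): 23:23 1:1  a_23=24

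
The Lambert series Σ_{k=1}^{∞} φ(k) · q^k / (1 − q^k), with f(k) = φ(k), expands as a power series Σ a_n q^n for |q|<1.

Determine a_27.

q^27  k|27↦φ(k): 1:1 3:2 9:6 27:18  a_27=27

a_27 = 27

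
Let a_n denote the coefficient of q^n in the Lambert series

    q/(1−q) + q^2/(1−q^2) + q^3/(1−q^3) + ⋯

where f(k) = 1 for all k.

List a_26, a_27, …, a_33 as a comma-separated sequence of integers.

n=26: 26·1 13·2 2·13 1·26  f→[1+1+1+1]=4
[q^27] f(1)=1,f(3)=1,f(9)=1,f(27)=1 ⇒ 4
n=28: 1·28 2·14 4·7 7·4 14·2 28·1  f→[1+1+1+1+1+1]=6
n=29: 29·1 1·29  f→[1+1]=2
n=30: 30·1 15·2 10·3 6·5 5·6 3·10 2·15 1·30  f→[1+1+1+1+1+1+1+1]=8
[q^31] f(1)=1,f(31)=1 ⇒ 2
n=32: 32·1 16·2 8·4 4·8 2·16 1·32  f→[1+1+1+1+1+1]=6
d|33:{1,3,11,33}  Σf=1+1+1+1=4

4, 4, 6, 2, 8, 2, 6, 4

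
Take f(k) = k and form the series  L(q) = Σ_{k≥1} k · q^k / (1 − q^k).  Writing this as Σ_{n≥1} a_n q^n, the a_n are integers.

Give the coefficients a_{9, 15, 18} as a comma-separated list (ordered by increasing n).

q^9  k|9↦f(k): 1:1 3:3 9:9  a_9=13
n=15: 15·1 5·3 3·5 1·15  f→[15+5+3+1]=24
q^18  k|18↦f(k): 18:18 9:9 6:6 3:3 2:2 1:1  a_18=39

13, 24, 39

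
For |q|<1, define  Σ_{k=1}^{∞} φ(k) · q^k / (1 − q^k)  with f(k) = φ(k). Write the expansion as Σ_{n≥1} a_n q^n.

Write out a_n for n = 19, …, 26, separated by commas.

q^19  k|19↦φ(k): 1:1 19:18  a_19=19
d|20:{1,2,4,5,10,20}  Σφ=1+1+2+4+4+8=20
n=21: 1·21 3·7 7·3 21·1  φ→[1+2+6+12]=21
[q^22] φ(1)=1,φ(2)=1,φ(11)=10,φ(22)=10 ⇒ 22
n=23: 23·1 1·23  φ→[22+1]=23
n=24: 1·24 2·12 3·8 4·6 6·4 8·3 12·2 24·1  φ→[1+1+2+2+2+4+4+8]=24
q^25  k|25↦φ(k): 1:1 5:4 25:20  a_25=25
q^26  k|26↦φ(k): 26:12 13:12 2:1 1:1  a_26=26

19, 20, 21, 22, 23, 24, 25, 26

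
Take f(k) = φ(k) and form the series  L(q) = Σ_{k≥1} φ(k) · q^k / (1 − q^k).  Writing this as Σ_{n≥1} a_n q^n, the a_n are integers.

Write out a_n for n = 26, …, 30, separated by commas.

q^26  k|26↦φ(k): 1:1 2:1 13:12 26:12  a_26=26
[q^27] φ(1)=1,φ(3)=2,φ(9)=6,φ(27)=18 ⇒ 27
n=28: 1·28 2·14 4·7 7·4 14·2 28·1  φ→[1+1+2+6+6+12]=28
d|29:{1,29}  Σφ=1+28=29
[q^30] φ(1)=1,φ(2)=1,φ(3)=2,φ(5)=4,φ(6)=2,φ(10)=4,φ(15)=8,φ(30)=8 ⇒ 30

26, 27, 28, 29, 30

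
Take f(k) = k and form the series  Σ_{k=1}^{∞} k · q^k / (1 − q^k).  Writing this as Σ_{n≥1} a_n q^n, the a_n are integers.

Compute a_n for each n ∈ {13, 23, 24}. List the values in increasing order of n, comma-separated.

n=13: 1·13 13·1  f→[1+13]=14
q^23  k|23↦f(k): 23:23 1:1  a_23=24
[q^24] f(1)=1,f(2)=2,f(3)=3,f(4)=4,f(6)=6,f(8)=8,f(12)=12,f(24)=24 ⇒ 60

14, 24, 60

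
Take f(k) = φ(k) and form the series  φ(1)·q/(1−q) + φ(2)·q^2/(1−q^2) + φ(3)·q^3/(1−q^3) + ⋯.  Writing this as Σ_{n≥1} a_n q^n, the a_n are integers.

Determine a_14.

q^14  k|14↦φ(k): 14:6 7:6 2:1 1:1  a_14=14

a_14 = 14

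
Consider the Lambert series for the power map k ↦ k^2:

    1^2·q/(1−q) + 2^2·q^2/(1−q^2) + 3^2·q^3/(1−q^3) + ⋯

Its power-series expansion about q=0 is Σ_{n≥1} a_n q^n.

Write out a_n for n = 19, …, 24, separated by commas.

362, 546, 500, 610, 530, 850

q^19  k|19↦f(k): 19:361 1:1  a_19=362
n=20: 1·20 2·10 4·5 5·4 10·2 20·1  f→[1+4+16+25+100+400]=546
d|21:{21,7,3,1}  Σf=441+49+9+1=500
[q^22] f(22)=484,f(11)=121,f(2)=4,f(1)=1 ⇒ 610
d|23:{23,1}  Σf=529+1=530
q^24  k|24↦f(k): 24:576 12:144 8:64 6:36 4:16 3:9 2:4 1:1  a_24=850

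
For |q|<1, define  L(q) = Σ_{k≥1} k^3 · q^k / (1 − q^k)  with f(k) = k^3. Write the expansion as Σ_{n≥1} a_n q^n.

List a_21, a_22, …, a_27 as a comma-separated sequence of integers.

n=21: 1·21 3·7 7·3 21·1  f→[1+27+343+9261]=9632
q^22  k|22↦f(k): 1:1 2:8 11:1331 22:10648  a_22=11988
n=23: 23·1 1·23  f→[12167+1]=12168
n=24: 1·24 2·12 3·8 4·6 6·4 8·3 12·2 24·1  f→[1+8+27+64+216+512+1728+13824]=16380
q^25  k|25↦f(k): 25:15625 5:125 1:1  a_25=15751
[q^26] f(26)=17576,f(13)=2197,f(2)=8,f(1)=1 ⇒ 19782
q^27  k|27↦f(k): 27:19683 9:729 3:27 1:1  a_27=20440

9632, 11988, 12168, 16380, 15751, 19782, 20440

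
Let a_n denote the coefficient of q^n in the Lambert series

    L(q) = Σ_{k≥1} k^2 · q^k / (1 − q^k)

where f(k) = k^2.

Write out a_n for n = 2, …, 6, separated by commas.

5, 10, 21, 26, 50

q^2  k|2↦f(k): 2:4 1:1  a_2=5
n=3: 3·1 1·3  f→[9+1]=10
n=4: 1·4 2·2 4·1  f→[1+4+16]=21
n=5: 1·5 5·1  f→[1+25]=26
d|6:{6,3,2,1}  Σf=36+9+4+1=50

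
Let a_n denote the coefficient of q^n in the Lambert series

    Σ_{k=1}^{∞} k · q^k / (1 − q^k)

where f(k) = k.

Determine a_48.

a_48 = 124

d|48:{48,24,16,12,8,6,4,3,2,1}  Σf=48+24+16+12+8+6+4+3+2+1=124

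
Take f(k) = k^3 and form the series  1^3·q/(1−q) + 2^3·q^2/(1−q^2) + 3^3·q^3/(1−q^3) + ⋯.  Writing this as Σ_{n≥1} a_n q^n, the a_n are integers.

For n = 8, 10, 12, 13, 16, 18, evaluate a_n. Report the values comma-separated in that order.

n=8: 8·1 4·2 2·4 1·8  f→[512+64+8+1]=585
[q^10] f(1)=1,f(2)=8,f(5)=125,f(10)=1000 ⇒ 1134
n=12: 12·1 6·2 4·3 3·4 2·6 1·12  f→[1728+216+64+27+8+1]=2044
[q^13] f(1)=1,f(13)=2197 ⇒ 2198
n=16: 1·16 2·8 4·4 8·2 16·1  f→[1+8+64+512+4096]=4681
n=18: 18·1 9·2 6·3 3·6 2·9 1·18  f→[5832+729+216+27+8+1]=6813

585, 1134, 2044, 2198, 4681, 6813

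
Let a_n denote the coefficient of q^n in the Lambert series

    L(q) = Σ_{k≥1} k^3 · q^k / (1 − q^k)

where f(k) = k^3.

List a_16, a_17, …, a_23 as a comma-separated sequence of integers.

q^16  k|16↦f(k): 16:4096 8:512 4:64 2:8 1:1  a_16=4681
d|17:{17,1}  Σf=4913+1=4914
q^18  k|18↦f(k): 18:5832 9:729 6:216 3:27 2:8 1:1  a_18=6813
[q^19] f(19)=6859,f(1)=1 ⇒ 6860
d|20:{1,2,4,5,10,20}  Σf=1+8+64+125+1000+8000=9198
q^21  k|21↦f(k): 21:9261 7:343 3:27 1:1  a_21=9632
[q^22] f(1)=1,f(2)=8,f(11)=1331,f(22)=10648 ⇒ 11988
q^23  k|23↦f(k): 23:12167 1:1  a_23=12168

4681, 4914, 6813, 6860, 9198, 9632, 11988, 12168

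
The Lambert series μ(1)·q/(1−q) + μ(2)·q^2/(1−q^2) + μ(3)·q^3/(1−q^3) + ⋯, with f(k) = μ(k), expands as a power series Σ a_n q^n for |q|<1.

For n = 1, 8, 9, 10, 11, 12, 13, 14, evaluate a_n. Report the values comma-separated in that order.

1, 0, 0, 0, 0, 0, 0, 0

q^1  k|1↦μ(k): 1:1  a_1=1
n=8: 8·1 4·2 2·4 1·8  μ→[0+0+(-1)+1]=0
n=9: 9·1 3·3 1·9  μ→[0+(-1)+1]=0
q^10  k|10↦μ(k): 1:1 2:-1 5:-1 10:1  a_10=0
q^11  k|11↦μ(k): 1:1 11:-1  a_11=0
[q^12] μ(1)=1,μ(2)=-1,μ(3)=-1,μ(4)=0,μ(6)=1,μ(12)=0 ⇒ 0
d|13:{1,13}  Σμ=1+(-1)=0
d|14:{1,2,7,14}  Σμ=1+(-1)+(-1)+1=0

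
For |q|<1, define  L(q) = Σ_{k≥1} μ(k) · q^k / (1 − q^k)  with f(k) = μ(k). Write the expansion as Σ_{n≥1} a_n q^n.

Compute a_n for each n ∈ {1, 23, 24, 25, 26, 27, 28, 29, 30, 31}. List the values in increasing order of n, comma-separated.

1, 0, 0, 0, 0, 0, 0, 0, 0, 0

n=1: 1·1  μ→[1]=1
q^23  k|23↦μ(k): 23:-1 1:1  a_23=0
d|24:{1,2,3,4,6,8,12,24}  Σμ=1+(-1)+(-1)+0+1+0+0+0=0
d|25:{25,5,1}  Σμ=0+(-1)+1=0
d|26:{26,13,2,1}  Σμ=1+(-1)+(-1)+1=0
d|27:{27,9,3,1}  Σμ=0+0+(-1)+1=0
d|28:{28,14,7,4,2,1}  Σμ=0+1+(-1)+0+(-1)+1=0
[q^29] μ(29)=-1,μ(1)=1 ⇒ 0
n=30: 30·1 15·2 10·3 6·5 5·6 3·10 2·15 1·30  μ→[(-1)+1+1+1+(-1)+(-1)+(-1)+1]=0
q^31  k|31↦μ(k): 31:-1 1:1  a_31=0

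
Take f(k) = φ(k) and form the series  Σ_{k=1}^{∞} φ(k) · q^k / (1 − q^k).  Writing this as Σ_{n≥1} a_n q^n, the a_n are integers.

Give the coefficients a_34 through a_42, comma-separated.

d|34:{1,2,17,34}  Σφ=1+1+16+16=34
d|35:{1,5,7,35}  Σφ=1+4+6+24=35
q^36  k|36↦φ(k): 1:1 2:1 3:2 4:2 6:2 9:6 12:4 18:6 36:12  a_36=36
d|37:{37,1}  Σφ=36+1=37
q^38  k|38↦φ(k): 1:1 2:1 19:18 38:18  a_38=38
n=39: 1·39 3·13 13·3 39·1  φ→[1+2+12+24]=39
q^40  k|40↦φ(k): 40:16 20:8 10:4 8:4 5:4 4:2 2:1 1:1  a_40=40
d|41:{1,41}  Σφ=1+40=41
d|42:{42,21,14,7,6,3,2,1}  Σφ=12+12+6+6+2+2+1+1=42

34, 35, 36, 37, 38, 39, 40, 41, 42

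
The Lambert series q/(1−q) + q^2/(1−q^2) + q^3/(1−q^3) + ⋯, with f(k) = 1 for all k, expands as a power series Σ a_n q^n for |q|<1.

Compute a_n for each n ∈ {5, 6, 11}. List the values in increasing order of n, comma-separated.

q^5  k|5↦f(k): 5:1 1:1  a_5=2
d|6:{1,2,3,6}  Σf=1+1+1+1=4
q^11  k|11↦f(k): 11:1 1:1  a_11=2

2, 4, 2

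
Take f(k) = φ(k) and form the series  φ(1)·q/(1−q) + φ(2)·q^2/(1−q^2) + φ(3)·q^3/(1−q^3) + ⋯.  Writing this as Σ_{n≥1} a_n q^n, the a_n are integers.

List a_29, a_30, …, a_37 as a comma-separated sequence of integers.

d|29:{1,29}  Σφ=1+28=29
n=30: 1·30 2·15 3·10 5·6 6·5 10·3 15·2 30·1  φ→[1+1+2+4+2+4+8+8]=30
[q^31] φ(31)=30,φ(1)=1 ⇒ 31
n=32: 32·1 16·2 8·4 4·8 2·16 1·32  φ→[16+8+4+2+1+1]=32
q^33  k|33↦φ(k): 33:20 11:10 3:2 1:1  a_33=33
[q^34] φ(1)=1,φ(2)=1,φ(17)=16,φ(34)=16 ⇒ 34
[q^35] φ(1)=1,φ(5)=4,φ(7)=6,φ(35)=24 ⇒ 35
n=36: 36·1 18·2 12·3 9·4 6·6 4·9 3·12 2·18 1·36  φ→[12+6+4+6+2+2+2+1+1]=36
[q^37] φ(37)=36,φ(1)=1 ⇒ 37

29, 30, 31, 32, 33, 34, 35, 36, 37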